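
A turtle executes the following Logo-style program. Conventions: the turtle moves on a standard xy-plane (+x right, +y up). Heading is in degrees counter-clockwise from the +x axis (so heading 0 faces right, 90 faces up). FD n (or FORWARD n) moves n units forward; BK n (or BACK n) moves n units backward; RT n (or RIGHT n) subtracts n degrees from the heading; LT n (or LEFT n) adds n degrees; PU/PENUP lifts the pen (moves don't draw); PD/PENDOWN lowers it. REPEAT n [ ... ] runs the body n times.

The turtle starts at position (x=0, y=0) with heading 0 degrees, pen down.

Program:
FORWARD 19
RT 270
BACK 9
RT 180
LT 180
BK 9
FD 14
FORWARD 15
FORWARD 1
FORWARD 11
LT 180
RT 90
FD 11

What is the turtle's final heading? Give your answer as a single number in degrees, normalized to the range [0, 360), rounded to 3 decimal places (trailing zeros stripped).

Answer: 180

Derivation:
Executing turtle program step by step:
Start: pos=(0,0), heading=0, pen down
FD 19: (0,0) -> (19,0) [heading=0, draw]
RT 270: heading 0 -> 90
BK 9: (19,0) -> (19,-9) [heading=90, draw]
RT 180: heading 90 -> 270
LT 180: heading 270 -> 90
BK 9: (19,-9) -> (19,-18) [heading=90, draw]
FD 14: (19,-18) -> (19,-4) [heading=90, draw]
FD 15: (19,-4) -> (19,11) [heading=90, draw]
FD 1: (19,11) -> (19,12) [heading=90, draw]
FD 11: (19,12) -> (19,23) [heading=90, draw]
LT 180: heading 90 -> 270
RT 90: heading 270 -> 180
FD 11: (19,23) -> (8,23) [heading=180, draw]
Final: pos=(8,23), heading=180, 8 segment(s) drawn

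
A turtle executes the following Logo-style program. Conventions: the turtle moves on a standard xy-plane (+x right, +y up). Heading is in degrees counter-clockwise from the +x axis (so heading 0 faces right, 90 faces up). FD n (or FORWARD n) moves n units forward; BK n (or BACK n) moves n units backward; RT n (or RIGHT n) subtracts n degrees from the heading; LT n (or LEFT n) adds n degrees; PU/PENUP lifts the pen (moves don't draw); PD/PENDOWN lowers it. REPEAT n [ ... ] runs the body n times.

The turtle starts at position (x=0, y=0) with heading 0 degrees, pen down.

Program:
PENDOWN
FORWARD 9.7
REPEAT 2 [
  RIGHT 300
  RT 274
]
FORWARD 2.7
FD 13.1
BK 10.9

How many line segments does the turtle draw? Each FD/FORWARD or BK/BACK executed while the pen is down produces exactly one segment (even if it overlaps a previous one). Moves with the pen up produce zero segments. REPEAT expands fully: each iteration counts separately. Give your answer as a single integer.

Answer: 4

Derivation:
Executing turtle program step by step:
Start: pos=(0,0), heading=0, pen down
PD: pen down
FD 9.7: (0,0) -> (9.7,0) [heading=0, draw]
REPEAT 2 [
  -- iteration 1/2 --
  RT 300: heading 0 -> 60
  RT 274: heading 60 -> 146
  -- iteration 2/2 --
  RT 300: heading 146 -> 206
  RT 274: heading 206 -> 292
]
FD 2.7: (9.7,0) -> (10.711,-2.503) [heading=292, draw]
FD 13.1: (10.711,-2.503) -> (15.619,-14.65) [heading=292, draw]
BK 10.9: (15.619,-14.65) -> (11.536,-4.543) [heading=292, draw]
Final: pos=(11.536,-4.543), heading=292, 4 segment(s) drawn
Segments drawn: 4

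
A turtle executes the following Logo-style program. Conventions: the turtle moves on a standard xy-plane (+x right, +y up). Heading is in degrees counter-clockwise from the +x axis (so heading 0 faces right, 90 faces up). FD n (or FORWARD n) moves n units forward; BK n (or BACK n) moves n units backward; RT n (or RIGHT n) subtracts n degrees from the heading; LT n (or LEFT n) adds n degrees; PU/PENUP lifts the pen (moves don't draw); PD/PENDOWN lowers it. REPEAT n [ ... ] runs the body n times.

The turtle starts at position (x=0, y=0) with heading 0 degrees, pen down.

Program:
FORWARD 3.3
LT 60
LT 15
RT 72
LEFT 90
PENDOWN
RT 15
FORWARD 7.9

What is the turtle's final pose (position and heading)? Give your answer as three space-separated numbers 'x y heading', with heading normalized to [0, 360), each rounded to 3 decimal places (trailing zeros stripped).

Answer: 4.943 7.727 78

Derivation:
Executing turtle program step by step:
Start: pos=(0,0), heading=0, pen down
FD 3.3: (0,0) -> (3.3,0) [heading=0, draw]
LT 60: heading 0 -> 60
LT 15: heading 60 -> 75
RT 72: heading 75 -> 3
LT 90: heading 3 -> 93
PD: pen down
RT 15: heading 93 -> 78
FD 7.9: (3.3,0) -> (4.943,7.727) [heading=78, draw]
Final: pos=(4.943,7.727), heading=78, 2 segment(s) drawn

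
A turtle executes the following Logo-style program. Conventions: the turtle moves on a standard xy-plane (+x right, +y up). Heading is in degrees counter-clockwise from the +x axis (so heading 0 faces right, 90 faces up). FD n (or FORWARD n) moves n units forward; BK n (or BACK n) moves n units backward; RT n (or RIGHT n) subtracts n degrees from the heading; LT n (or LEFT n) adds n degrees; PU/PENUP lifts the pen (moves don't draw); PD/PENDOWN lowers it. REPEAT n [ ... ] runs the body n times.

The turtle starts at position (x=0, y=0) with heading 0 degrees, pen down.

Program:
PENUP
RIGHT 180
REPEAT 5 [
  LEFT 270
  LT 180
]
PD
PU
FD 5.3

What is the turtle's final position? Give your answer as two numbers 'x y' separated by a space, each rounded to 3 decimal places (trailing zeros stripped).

Executing turtle program step by step:
Start: pos=(0,0), heading=0, pen down
PU: pen up
RT 180: heading 0 -> 180
REPEAT 5 [
  -- iteration 1/5 --
  LT 270: heading 180 -> 90
  LT 180: heading 90 -> 270
  -- iteration 2/5 --
  LT 270: heading 270 -> 180
  LT 180: heading 180 -> 0
  -- iteration 3/5 --
  LT 270: heading 0 -> 270
  LT 180: heading 270 -> 90
  -- iteration 4/5 --
  LT 270: heading 90 -> 0
  LT 180: heading 0 -> 180
  -- iteration 5/5 --
  LT 270: heading 180 -> 90
  LT 180: heading 90 -> 270
]
PD: pen down
PU: pen up
FD 5.3: (0,0) -> (0,-5.3) [heading=270, move]
Final: pos=(0,-5.3), heading=270, 0 segment(s) drawn

Answer: 0 -5.3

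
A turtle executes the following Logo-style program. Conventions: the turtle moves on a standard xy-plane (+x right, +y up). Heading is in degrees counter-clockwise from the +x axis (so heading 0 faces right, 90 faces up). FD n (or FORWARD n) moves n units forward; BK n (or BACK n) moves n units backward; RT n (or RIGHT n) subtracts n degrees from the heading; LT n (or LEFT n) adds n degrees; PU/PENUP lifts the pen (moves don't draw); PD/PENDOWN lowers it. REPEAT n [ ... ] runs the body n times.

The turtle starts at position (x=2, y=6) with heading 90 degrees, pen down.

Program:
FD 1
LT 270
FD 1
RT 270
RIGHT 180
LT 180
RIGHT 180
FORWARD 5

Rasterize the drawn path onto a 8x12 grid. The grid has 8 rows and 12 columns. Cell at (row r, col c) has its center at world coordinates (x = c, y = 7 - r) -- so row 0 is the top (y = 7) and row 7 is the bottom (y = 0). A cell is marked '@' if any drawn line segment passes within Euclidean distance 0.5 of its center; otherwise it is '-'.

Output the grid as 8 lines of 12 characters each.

Answer: --@@--------
--@@--------
---@--------
---@--------
---@--------
---@--------
------------
------------

Derivation:
Segment 0: (2,6) -> (2,7)
Segment 1: (2,7) -> (3,7)
Segment 2: (3,7) -> (3,2)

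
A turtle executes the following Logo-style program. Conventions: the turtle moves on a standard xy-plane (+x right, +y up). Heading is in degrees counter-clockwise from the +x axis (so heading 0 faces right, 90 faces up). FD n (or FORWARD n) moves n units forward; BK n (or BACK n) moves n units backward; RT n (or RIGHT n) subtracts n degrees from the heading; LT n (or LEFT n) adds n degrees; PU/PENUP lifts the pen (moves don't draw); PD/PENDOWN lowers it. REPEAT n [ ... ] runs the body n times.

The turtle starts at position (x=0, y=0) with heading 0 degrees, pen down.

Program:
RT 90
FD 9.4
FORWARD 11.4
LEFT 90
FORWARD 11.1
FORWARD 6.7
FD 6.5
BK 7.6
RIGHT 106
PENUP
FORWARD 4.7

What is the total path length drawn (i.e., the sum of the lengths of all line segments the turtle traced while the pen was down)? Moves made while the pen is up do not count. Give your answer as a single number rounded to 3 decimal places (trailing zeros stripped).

Executing turtle program step by step:
Start: pos=(0,0), heading=0, pen down
RT 90: heading 0 -> 270
FD 9.4: (0,0) -> (0,-9.4) [heading=270, draw]
FD 11.4: (0,-9.4) -> (0,-20.8) [heading=270, draw]
LT 90: heading 270 -> 0
FD 11.1: (0,-20.8) -> (11.1,-20.8) [heading=0, draw]
FD 6.7: (11.1,-20.8) -> (17.8,-20.8) [heading=0, draw]
FD 6.5: (17.8,-20.8) -> (24.3,-20.8) [heading=0, draw]
BK 7.6: (24.3,-20.8) -> (16.7,-20.8) [heading=0, draw]
RT 106: heading 0 -> 254
PU: pen up
FD 4.7: (16.7,-20.8) -> (15.405,-25.318) [heading=254, move]
Final: pos=(15.405,-25.318), heading=254, 6 segment(s) drawn

Segment lengths:
  seg 1: (0,0) -> (0,-9.4), length = 9.4
  seg 2: (0,-9.4) -> (0,-20.8), length = 11.4
  seg 3: (0,-20.8) -> (11.1,-20.8), length = 11.1
  seg 4: (11.1,-20.8) -> (17.8,-20.8), length = 6.7
  seg 5: (17.8,-20.8) -> (24.3,-20.8), length = 6.5
  seg 6: (24.3,-20.8) -> (16.7,-20.8), length = 7.6
Total = 52.7

Answer: 52.7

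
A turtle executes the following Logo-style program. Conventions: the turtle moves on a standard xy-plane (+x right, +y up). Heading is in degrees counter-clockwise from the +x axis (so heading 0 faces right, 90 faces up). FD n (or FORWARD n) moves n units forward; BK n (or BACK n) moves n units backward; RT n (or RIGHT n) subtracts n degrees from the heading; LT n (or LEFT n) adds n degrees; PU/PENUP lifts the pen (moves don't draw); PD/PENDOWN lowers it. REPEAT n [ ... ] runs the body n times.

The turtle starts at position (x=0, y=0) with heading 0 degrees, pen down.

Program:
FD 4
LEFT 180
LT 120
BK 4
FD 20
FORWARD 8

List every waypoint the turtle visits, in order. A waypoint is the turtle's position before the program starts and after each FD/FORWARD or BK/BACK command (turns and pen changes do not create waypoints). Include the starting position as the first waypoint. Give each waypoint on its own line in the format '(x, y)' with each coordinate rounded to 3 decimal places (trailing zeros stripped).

Answer: (0, 0)
(4, 0)
(2, 3.464)
(12, -13.856)
(16, -20.785)

Derivation:
Executing turtle program step by step:
Start: pos=(0,0), heading=0, pen down
FD 4: (0,0) -> (4,0) [heading=0, draw]
LT 180: heading 0 -> 180
LT 120: heading 180 -> 300
BK 4: (4,0) -> (2,3.464) [heading=300, draw]
FD 20: (2,3.464) -> (12,-13.856) [heading=300, draw]
FD 8: (12,-13.856) -> (16,-20.785) [heading=300, draw]
Final: pos=(16,-20.785), heading=300, 4 segment(s) drawn
Waypoints (5 total):
(0, 0)
(4, 0)
(2, 3.464)
(12, -13.856)
(16, -20.785)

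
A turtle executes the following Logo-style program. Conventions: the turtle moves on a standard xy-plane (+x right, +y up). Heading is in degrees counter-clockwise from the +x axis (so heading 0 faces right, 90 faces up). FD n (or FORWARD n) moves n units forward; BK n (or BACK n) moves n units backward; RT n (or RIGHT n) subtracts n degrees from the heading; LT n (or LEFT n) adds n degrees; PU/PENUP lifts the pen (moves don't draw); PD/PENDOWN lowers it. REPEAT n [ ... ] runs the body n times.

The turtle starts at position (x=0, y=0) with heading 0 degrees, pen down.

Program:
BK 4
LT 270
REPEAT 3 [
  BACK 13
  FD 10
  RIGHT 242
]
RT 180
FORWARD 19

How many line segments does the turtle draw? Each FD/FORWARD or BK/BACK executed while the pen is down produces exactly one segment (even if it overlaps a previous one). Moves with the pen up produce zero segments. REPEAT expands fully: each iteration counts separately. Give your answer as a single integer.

Answer: 8

Derivation:
Executing turtle program step by step:
Start: pos=(0,0), heading=0, pen down
BK 4: (0,0) -> (-4,0) [heading=0, draw]
LT 270: heading 0 -> 270
REPEAT 3 [
  -- iteration 1/3 --
  BK 13: (-4,0) -> (-4,13) [heading=270, draw]
  FD 10: (-4,13) -> (-4,3) [heading=270, draw]
  RT 242: heading 270 -> 28
  -- iteration 2/3 --
  BK 13: (-4,3) -> (-15.478,-3.103) [heading=28, draw]
  FD 10: (-15.478,-3.103) -> (-6.649,1.592) [heading=28, draw]
  RT 242: heading 28 -> 146
  -- iteration 3/3 --
  BK 13: (-6.649,1.592) -> (4.129,-5.678) [heading=146, draw]
  FD 10: (4.129,-5.678) -> (-4.162,-0.086) [heading=146, draw]
  RT 242: heading 146 -> 264
]
RT 180: heading 264 -> 84
FD 19: (-4.162,-0.086) -> (-2.176,18.81) [heading=84, draw]
Final: pos=(-2.176,18.81), heading=84, 8 segment(s) drawn
Segments drawn: 8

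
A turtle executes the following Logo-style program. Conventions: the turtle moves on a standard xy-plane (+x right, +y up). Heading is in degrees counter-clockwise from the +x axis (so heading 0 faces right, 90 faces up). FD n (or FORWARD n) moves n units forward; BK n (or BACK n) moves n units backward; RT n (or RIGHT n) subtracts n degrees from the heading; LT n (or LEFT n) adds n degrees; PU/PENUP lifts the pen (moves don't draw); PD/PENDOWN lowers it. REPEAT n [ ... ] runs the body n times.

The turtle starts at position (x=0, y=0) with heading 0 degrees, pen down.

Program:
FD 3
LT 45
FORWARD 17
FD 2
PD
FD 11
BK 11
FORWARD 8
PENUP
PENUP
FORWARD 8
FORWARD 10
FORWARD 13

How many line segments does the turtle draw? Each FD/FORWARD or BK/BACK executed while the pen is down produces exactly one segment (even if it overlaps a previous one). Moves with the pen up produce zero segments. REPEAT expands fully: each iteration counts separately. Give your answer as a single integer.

Executing turtle program step by step:
Start: pos=(0,0), heading=0, pen down
FD 3: (0,0) -> (3,0) [heading=0, draw]
LT 45: heading 0 -> 45
FD 17: (3,0) -> (15.021,12.021) [heading=45, draw]
FD 2: (15.021,12.021) -> (16.435,13.435) [heading=45, draw]
PD: pen down
FD 11: (16.435,13.435) -> (24.213,21.213) [heading=45, draw]
BK 11: (24.213,21.213) -> (16.435,13.435) [heading=45, draw]
FD 8: (16.435,13.435) -> (22.092,19.092) [heading=45, draw]
PU: pen up
PU: pen up
FD 8: (22.092,19.092) -> (27.749,24.749) [heading=45, move]
FD 10: (27.749,24.749) -> (34.82,31.82) [heading=45, move]
FD 13: (34.82,31.82) -> (44.012,41.012) [heading=45, move]
Final: pos=(44.012,41.012), heading=45, 6 segment(s) drawn
Segments drawn: 6

Answer: 6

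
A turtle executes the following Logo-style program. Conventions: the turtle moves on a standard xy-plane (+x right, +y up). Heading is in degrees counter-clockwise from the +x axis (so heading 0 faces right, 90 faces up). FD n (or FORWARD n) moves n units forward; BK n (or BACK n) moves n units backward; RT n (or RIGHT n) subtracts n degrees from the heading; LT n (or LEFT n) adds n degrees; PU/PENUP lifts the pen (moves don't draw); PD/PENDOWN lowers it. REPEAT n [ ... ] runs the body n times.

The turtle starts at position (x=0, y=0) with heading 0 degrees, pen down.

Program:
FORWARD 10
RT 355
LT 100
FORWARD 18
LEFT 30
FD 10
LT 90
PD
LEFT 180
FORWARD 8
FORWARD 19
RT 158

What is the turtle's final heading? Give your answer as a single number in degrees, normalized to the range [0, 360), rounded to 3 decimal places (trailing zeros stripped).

Answer: 247

Derivation:
Executing turtle program step by step:
Start: pos=(0,0), heading=0, pen down
FD 10: (0,0) -> (10,0) [heading=0, draw]
RT 355: heading 0 -> 5
LT 100: heading 5 -> 105
FD 18: (10,0) -> (5.341,17.387) [heading=105, draw]
LT 30: heading 105 -> 135
FD 10: (5.341,17.387) -> (-1.73,24.458) [heading=135, draw]
LT 90: heading 135 -> 225
PD: pen down
LT 180: heading 225 -> 45
FD 8: (-1.73,24.458) -> (3.927,30.115) [heading=45, draw]
FD 19: (3.927,30.115) -> (17.362,43.55) [heading=45, draw]
RT 158: heading 45 -> 247
Final: pos=(17.362,43.55), heading=247, 5 segment(s) drawn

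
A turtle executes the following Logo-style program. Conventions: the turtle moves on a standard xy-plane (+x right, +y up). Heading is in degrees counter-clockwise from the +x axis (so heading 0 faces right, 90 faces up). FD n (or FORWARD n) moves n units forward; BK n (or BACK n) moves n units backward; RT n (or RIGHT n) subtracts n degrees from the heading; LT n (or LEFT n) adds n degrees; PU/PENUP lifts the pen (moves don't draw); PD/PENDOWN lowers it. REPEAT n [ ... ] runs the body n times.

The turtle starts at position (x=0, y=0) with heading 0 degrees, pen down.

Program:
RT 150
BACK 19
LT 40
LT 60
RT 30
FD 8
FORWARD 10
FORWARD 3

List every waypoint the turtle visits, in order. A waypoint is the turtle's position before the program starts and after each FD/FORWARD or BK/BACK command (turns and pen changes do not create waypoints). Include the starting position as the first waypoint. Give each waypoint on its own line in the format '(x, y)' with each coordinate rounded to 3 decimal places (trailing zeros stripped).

Executing turtle program step by step:
Start: pos=(0,0), heading=0, pen down
RT 150: heading 0 -> 210
BK 19: (0,0) -> (16.454,9.5) [heading=210, draw]
LT 40: heading 210 -> 250
LT 60: heading 250 -> 310
RT 30: heading 310 -> 280
FD 8: (16.454,9.5) -> (17.844,1.622) [heading=280, draw]
FD 10: (17.844,1.622) -> (19.58,-8.227) [heading=280, draw]
FD 3: (19.58,-8.227) -> (20.101,-11.181) [heading=280, draw]
Final: pos=(20.101,-11.181), heading=280, 4 segment(s) drawn
Waypoints (5 total):
(0, 0)
(16.454, 9.5)
(17.844, 1.622)
(19.58, -8.227)
(20.101, -11.181)

Answer: (0, 0)
(16.454, 9.5)
(17.844, 1.622)
(19.58, -8.227)
(20.101, -11.181)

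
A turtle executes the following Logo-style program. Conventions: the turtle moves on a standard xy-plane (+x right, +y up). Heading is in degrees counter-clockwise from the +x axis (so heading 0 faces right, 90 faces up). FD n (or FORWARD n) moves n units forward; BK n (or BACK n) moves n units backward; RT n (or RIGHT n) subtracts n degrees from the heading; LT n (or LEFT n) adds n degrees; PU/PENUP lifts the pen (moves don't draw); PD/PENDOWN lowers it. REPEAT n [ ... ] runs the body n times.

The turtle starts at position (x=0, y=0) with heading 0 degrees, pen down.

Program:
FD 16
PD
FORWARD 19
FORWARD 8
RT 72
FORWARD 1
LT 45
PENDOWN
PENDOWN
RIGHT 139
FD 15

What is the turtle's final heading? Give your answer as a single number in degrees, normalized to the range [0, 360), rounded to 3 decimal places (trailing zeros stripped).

Answer: 194

Derivation:
Executing turtle program step by step:
Start: pos=(0,0), heading=0, pen down
FD 16: (0,0) -> (16,0) [heading=0, draw]
PD: pen down
FD 19: (16,0) -> (35,0) [heading=0, draw]
FD 8: (35,0) -> (43,0) [heading=0, draw]
RT 72: heading 0 -> 288
FD 1: (43,0) -> (43.309,-0.951) [heading=288, draw]
LT 45: heading 288 -> 333
PD: pen down
PD: pen down
RT 139: heading 333 -> 194
FD 15: (43.309,-0.951) -> (28.755,-4.58) [heading=194, draw]
Final: pos=(28.755,-4.58), heading=194, 5 segment(s) drawn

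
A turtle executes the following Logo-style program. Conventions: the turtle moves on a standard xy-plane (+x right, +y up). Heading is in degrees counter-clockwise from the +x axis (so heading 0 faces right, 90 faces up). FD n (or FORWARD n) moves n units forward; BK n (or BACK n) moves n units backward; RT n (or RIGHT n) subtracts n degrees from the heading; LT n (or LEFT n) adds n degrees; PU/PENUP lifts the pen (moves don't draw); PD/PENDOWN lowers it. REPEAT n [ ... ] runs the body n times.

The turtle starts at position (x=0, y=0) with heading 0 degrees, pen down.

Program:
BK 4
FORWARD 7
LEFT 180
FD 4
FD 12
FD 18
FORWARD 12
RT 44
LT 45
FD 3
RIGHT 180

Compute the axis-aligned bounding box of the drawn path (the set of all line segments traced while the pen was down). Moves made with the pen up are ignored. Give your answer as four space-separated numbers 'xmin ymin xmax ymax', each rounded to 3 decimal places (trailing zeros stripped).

Answer: -46 -0.052 3 0

Derivation:
Executing turtle program step by step:
Start: pos=(0,0), heading=0, pen down
BK 4: (0,0) -> (-4,0) [heading=0, draw]
FD 7: (-4,0) -> (3,0) [heading=0, draw]
LT 180: heading 0 -> 180
FD 4: (3,0) -> (-1,0) [heading=180, draw]
FD 12: (-1,0) -> (-13,0) [heading=180, draw]
FD 18: (-13,0) -> (-31,0) [heading=180, draw]
FD 12: (-31,0) -> (-43,0) [heading=180, draw]
RT 44: heading 180 -> 136
LT 45: heading 136 -> 181
FD 3: (-43,0) -> (-46,-0.052) [heading=181, draw]
RT 180: heading 181 -> 1
Final: pos=(-46,-0.052), heading=1, 7 segment(s) drawn

Segment endpoints: x in {-46, -43, -31, -13, -4, -1, 0, 3}, y in {-0.052, 0, 0, 0, 0, 0}
xmin=-46, ymin=-0.052, xmax=3, ymax=0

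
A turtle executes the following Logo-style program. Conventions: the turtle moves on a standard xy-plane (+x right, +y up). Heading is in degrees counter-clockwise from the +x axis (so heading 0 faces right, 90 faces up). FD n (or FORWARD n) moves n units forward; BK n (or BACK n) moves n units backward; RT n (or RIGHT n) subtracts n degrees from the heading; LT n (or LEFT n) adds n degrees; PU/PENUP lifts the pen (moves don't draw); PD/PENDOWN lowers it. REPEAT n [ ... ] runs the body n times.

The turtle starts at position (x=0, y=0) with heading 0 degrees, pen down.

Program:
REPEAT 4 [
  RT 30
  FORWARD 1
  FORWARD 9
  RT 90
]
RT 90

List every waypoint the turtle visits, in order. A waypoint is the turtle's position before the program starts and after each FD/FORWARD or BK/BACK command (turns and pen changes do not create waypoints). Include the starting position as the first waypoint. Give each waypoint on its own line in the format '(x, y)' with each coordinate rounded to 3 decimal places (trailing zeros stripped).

Answer: (0, 0)
(0.866, -0.5)
(8.66, -5)
(7.794, -5.5)
(0, -10)
(0, -9)
(0, 0)
(0.866, -0.5)
(8.66, -5)

Derivation:
Executing turtle program step by step:
Start: pos=(0,0), heading=0, pen down
REPEAT 4 [
  -- iteration 1/4 --
  RT 30: heading 0 -> 330
  FD 1: (0,0) -> (0.866,-0.5) [heading=330, draw]
  FD 9: (0.866,-0.5) -> (8.66,-5) [heading=330, draw]
  RT 90: heading 330 -> 240
  -- iteration 2/4 --
  RT 30: heading 240 -> 210
  FD 1: (8.66,-5) -> (7.794,-5.5) [heading=210, draw]
  FD 9: (7.794,-5.5) -> (0,-10) [heading=210, draw]
  RT 90: heading 210 -> 120
  -- iteration 3/4 --
  RT 30: heading 120 -> 90
  FD 1: (0,-10) -> (0,-9) [heading=90, draw]
  FD 9: (0,-9) -> (0,0) [heading=90, draw]
  RT 90: heading 90 -> 0
  -- iteration 4/4 --
  RT 30: heading 0 -> 330
  FD 1: (0,0) -> (0.866,-0.5) [heading=330, draw]
  FD 9: (0.866,-0.5) -> (8.66,-5) [heading=330, draw]
  RT 90: heading 330 -> 240
]
RT 90: heading 240 -> 150
Final: pos=(8.66,-5), heading=150, 8 segment(s) drawn
Waypoints (9 total):
(0, 0)
(0.866, -0.5)
(8.66, -5)
(7.794, -5.5)
(0, -10)
(0, -9)
(0, 0)
(0.866, -0.5)
(8.66, -5)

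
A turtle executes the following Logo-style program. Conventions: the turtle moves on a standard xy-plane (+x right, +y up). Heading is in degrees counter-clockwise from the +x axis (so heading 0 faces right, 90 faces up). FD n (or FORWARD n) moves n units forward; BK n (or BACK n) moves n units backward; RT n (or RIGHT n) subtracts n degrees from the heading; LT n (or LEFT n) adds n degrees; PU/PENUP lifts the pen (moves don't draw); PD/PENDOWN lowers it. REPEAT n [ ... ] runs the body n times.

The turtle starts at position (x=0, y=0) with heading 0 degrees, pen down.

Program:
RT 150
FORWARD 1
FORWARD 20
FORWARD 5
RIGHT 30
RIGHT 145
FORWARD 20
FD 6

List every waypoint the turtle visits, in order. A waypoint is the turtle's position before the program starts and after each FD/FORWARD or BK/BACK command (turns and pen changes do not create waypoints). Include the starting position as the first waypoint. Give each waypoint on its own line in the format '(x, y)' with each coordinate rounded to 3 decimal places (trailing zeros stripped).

Answer: (0, 0)
(-0.866, -0.5)
(-18.187, -10.5)
(-22.517, -13)
(-6.134, -1.528)
(-1.219, 1.913)

Derivation:
Executing turtle program step by step:
Start: pos=(0,0), heading=0, pen down
RT 150: heading 0 -> 210
FD 1: (0,0) -> (-0.866,-0.5) [heading=210, draw]
FD 20: (-0.866,-0.5) -> (-18.187,-10.5) [heading=210, draw]
FD 5: (-18.187,-10.5) -> (-22.517,-13) [heading=210, draw]
RT 30: heading 210 -> 180
RT 145: heading 180 -> 35
FD 20: (-22.517,-13) -> (-6.134,-1.528) [heading=35, draw]
FD 6: (-6.134,-1.528) -> (-1.219,1.913) [heading=35, draw]
Final: pos=(-1.219,1.913), heading=35, 5 segment(s) drawn
Waypoints (6 total):
(0, 0)
(-0.866, -0.5)
(-18.187, -10.5)
(-22.517, -13)
(-6.134, -1.528)
(-1.219, 1.913)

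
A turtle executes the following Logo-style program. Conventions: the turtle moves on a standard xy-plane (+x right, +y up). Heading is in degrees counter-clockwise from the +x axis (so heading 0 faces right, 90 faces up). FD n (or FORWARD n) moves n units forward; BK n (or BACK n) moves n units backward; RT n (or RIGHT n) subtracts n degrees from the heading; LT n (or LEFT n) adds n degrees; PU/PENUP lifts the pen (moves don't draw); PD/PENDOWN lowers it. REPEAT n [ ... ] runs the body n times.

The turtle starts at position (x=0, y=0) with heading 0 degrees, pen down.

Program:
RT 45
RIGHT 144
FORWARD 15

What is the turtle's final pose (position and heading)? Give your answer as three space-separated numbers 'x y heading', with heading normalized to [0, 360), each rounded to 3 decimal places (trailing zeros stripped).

Executing turtle program step by step:
Start: pos=(0,0), heading=0, pen down
RT 45: heading 0 -> 315
RT 144: heading 315 -> 171
FD 15: (0,0) -> (-14.815,2.347) [heading=171, draw]
Final: pos=(-14.815,2.347), heading=171, 1 segment(s) drawn

Answer: -14.815 2.347 171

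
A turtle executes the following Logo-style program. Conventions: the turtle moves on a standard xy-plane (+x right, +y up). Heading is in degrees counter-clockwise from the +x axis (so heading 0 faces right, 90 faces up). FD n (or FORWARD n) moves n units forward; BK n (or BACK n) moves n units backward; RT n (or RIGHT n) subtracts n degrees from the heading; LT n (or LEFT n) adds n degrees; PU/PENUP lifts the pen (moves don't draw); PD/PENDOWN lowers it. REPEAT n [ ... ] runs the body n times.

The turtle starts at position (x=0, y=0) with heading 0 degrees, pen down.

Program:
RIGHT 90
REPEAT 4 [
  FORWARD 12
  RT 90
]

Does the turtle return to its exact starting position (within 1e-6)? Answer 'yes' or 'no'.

Executing turtle program step by step:
Start: pos=(0,0), heading=0, pen down
RT 90: heading 0 -> 270
REPEAT 4 [
  -- iteration 1/4 --
  FD 12: (0,0) -> (0,-12) [heading=270, draw]
  RT 90: heading 270 -> 180
  -- iteration 2/4 --
  FD 12: (0,-12) -> (-12,-12) [heading=180, draw]
  RT 90: heading 180 -> 90
  -- iteration 3/4 --
  FD 12: (-12,-12) -> (-12,0) [heading=90, draw]
  RT 90: heading 90 -> 0
  -- iteration 4/4 --
  FD 12: (-12,0) -> (0,0) [heading=0, draw]
  RT 90: heading 0 -> 270
]
Final: pos=(0,0), heading=270, 4 segment(s) drawn

Start position: (0, 0)
Final position: (0, 0)
Distance = 0; < 1e-6 -> CLOSED

Answer: yes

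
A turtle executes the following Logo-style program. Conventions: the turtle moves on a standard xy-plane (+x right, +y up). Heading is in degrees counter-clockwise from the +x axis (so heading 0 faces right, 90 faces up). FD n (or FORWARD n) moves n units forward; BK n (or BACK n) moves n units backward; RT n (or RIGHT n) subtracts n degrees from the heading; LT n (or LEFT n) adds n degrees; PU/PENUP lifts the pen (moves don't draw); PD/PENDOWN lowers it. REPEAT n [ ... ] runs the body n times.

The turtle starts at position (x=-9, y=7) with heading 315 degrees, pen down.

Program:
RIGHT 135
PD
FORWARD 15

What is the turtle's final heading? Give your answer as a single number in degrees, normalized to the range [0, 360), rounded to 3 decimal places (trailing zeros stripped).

Executing turtle program step by step:
Start: pos=(-9,7), heading=315, pen down
RT 135: heading 315 -> 180
PD: pen down
FD 15: (-9,7) -> (-24,7) [heading=180, draw]
Final: pos=(-24,7), heading=180, 1 segment(s) drawn

Answer: 180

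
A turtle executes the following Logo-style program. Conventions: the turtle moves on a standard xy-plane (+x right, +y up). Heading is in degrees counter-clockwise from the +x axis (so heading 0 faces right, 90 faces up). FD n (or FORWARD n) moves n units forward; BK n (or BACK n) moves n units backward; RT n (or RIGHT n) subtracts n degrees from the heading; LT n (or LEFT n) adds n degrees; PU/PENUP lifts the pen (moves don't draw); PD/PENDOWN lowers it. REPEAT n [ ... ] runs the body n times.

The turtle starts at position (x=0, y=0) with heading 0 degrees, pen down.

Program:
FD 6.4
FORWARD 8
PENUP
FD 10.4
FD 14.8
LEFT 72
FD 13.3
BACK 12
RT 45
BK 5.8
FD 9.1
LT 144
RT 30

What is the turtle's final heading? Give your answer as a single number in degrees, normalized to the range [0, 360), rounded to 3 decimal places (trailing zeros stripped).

Answer: 141

Derivation:
Executing turtle program step by step:
Start: pos=(0,0), heading=0, pen down
FD 6.4: (0,0) -> (6.4,0) [heading=0, draw]
FD 8: (6.4,0) -> (14.4,0) [heading=0, draw]
PU: pen up
FD 10.4: (14.4,0) -> (24.8,0) [heading=0, move]
FD 14.8: (24.8,0) -> (39.6,0) [heading=0, move]
LT 72: heading 0 -> 72
FD 13.3: (39.6,0) -> (43.71,12.649) [heading=72, move]
BK 12: (43.71,12.649) -> (40.002,1.236) [heading=72, move]
RT 45: heading 72 -> 27
BK 5.8: (40.002,1.236) -> (34.834,-1.397) [heading=27, move]
FD 9.1: (34.834,-1.397) -> (42.942,2.735) [heading=27, move]
LT 144: heading 27 -> 171
RT 30: heading 171 -> 141
Final: pos=(42.942,2.735), heading=141, 2 segment(s) drawn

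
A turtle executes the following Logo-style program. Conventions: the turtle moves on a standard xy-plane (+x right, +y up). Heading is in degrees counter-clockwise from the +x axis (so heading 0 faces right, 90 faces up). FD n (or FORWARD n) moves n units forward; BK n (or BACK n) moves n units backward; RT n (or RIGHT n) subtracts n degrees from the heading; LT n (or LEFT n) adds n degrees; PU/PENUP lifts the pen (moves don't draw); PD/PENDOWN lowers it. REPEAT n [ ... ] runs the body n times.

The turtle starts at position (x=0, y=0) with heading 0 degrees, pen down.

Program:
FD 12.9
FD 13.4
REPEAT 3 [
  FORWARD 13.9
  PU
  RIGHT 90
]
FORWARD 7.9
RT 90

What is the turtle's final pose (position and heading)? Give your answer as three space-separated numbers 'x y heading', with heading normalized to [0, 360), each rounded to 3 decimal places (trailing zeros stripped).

Answer: 26.3 -6 0

Derivation:
Executing turtle program step by step:
Start: pos=(0,0), heading=0, pen down
FD 12.9: (0,0) -> (12.9,0) [heading=0, draw]
FD 13.4: (12.9,0) -> (26.3,0) [heading=0, draw]
REPEAT 3 [
  -- iteration 1/3 --
  FD 13.9: (26.3,0) -> (40.2,0) [heading=0, draw]
  PU: pen up
  RT 90: heading 0 -> 270
  -- iteration 2/3 --
  FD 13.9: (40.2,0) -> (40.2,-13.9) [heading=270, move]
  PU: pen up
  RT 90: heading 270 -> 180
  -- iteration 3/3 --
  FD 13.9: (40.2,-13.9) -> (26.3,-13.9) [heading=180, move]
  PU: pen up
  RT 90: heading 180 -> 90
]
FD 7.9: (26.3,-13.9) -> (26.3,-6) [heading=90, move]
RT 90: heading 90 -> 0
Final: pos=(26.3,-6), heading=0, 3 segment(s) drawn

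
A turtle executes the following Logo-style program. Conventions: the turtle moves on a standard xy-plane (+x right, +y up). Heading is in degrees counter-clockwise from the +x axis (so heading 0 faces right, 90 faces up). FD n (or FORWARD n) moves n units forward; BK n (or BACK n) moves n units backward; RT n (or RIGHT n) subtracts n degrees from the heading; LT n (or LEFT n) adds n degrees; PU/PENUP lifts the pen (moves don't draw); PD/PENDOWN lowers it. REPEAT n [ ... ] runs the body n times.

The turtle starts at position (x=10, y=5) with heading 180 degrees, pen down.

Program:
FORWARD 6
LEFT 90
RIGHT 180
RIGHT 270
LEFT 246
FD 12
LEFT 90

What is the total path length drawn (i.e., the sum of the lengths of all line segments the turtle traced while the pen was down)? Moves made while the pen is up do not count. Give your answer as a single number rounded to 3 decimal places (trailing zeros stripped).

Answer: 18

Derivation:
Executing turtle program step by step:
Start: pos=(10,5), heading=180, pen down
FD 6: (10,5) -> (4,5) [heading=180, draw]
LT 90: heading 180 -> 270
RT 180: heading 270 -> 90
RT 270: heading 90 -> 180
LT 246: heading 180 -> 66
FD 12: (4,5) -> (8.881,15.963) [heading=66, draw]
LT 90: heading 66 -> 156
Final: pos=(8.881,15.963), heading=156, 2 segment(s) drawn

Segment lengths:
  seg 1: (10,5) -> (4,5), length = 6
  seg 2: (4,5) -> (8.881,15.963), length = 12
Total = 18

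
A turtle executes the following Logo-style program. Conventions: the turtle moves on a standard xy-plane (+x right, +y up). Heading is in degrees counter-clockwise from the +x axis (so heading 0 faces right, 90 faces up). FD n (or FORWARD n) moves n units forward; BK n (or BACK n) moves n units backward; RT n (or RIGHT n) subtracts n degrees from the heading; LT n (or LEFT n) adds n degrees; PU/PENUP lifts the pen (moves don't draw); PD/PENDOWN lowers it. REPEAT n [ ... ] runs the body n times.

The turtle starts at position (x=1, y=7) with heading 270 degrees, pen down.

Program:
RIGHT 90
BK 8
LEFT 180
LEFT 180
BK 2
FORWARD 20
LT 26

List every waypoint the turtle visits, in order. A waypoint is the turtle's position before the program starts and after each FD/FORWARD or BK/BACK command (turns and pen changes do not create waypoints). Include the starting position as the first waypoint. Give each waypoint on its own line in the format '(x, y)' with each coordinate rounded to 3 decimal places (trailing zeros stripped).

Answer: (1, 7)
(9, 7)
(11, 7)
(-9, 7)

Derivation:
Executing turtle program step by step:
Start: pos=(1,7), heading=270, pen down
RT 90: heading 270 -> 180
BK 8: (1,7) -> (9,7) [heading=180, draw]
LT 180: heading 180 -> 0
LT 180: heading 0 -> 180
BK 2: (9,7) -> (11,7) [heading=180, draw]
FD 20: (11,7) -> (-9,7) [heading=180, draw]
LT 26: heading 180 -> 206
Final: pos=(-9,7), heading=206, 3 segment(s) drawn
Waypoints (4 total):
(1, 7)
(9, 7)
(11, 7)
(-9, 7)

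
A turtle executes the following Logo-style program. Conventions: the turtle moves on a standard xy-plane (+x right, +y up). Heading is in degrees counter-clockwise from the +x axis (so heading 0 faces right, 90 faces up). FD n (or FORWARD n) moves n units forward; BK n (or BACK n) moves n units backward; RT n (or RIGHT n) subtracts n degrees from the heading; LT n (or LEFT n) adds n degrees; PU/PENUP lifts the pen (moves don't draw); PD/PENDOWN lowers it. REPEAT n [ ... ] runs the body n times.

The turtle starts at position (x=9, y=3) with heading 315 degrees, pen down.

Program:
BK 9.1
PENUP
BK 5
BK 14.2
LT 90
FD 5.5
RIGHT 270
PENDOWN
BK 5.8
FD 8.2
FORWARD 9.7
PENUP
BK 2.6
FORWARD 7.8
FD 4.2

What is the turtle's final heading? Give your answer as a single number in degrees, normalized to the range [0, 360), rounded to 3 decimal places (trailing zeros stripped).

Executing turtle program step by step:
Start: pos=(9,3), heading=315, pen down
BK 9.1: (9,3) -> (2.565,9.435) [heading=315, draw]
PU: pen up
BK 5: (2.565,9.435) -> (-0.97,12.97) [heading=315, move]
BK 14.2: (-0.97,12.97) -> (-11.011,23.011) [heading=315, move]
LT 90: heading 315 -> 45
FD 5.5: (-11.011,23.011) -> (-7.122,26.9) [heading=45, move]
RT 270: heading 45 -> 135
PD: pen down
BK 5.8: (-7.122,26.9) -> (-3.021,22.799) [heading=135, draw]
FD 8.2: (-3.021,22.799) -> (-8.819,28.597) [heading=135, draw]
FD 9.7: (-8.819,28.597) -> (-15.678,35.456) [heading=135, draw]
PU: pen up
BK 2.6: (-15.678,35.456) -> (-13.84,33.618) [heading=135, move]
FD 7.8: (-13.84,33.618) -> (-19.355,39.133) [heading=135, move]
FD 4.2: (-19.355,39.133) -> (-22.325,42.103) [heading=135, move]
Final: pos=(-22.325,42.103), heading=135, 4 segment(s) drawn

Answer: 135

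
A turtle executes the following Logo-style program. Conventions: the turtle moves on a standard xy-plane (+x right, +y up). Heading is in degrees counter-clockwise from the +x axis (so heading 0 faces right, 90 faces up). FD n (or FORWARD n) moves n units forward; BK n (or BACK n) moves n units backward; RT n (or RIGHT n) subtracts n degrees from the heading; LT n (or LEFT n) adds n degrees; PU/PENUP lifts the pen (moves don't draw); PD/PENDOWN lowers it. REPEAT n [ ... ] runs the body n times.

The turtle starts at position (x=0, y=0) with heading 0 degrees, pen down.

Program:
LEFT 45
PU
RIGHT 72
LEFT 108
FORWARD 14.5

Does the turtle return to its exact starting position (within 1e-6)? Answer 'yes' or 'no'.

Executing turtle program step by step:
Start: pos=(0,0), heading=0, pen down
LT 45: heading 0 -> 45
PU: pen up
RT 72: heading 45 -> 333
LT 108: heading 333 -> 81
FD 14.5: (0,0) -> (2.268,14.321) [heading=81, move]
Final: pos=(2.268,14.321), heading=81, 0 segment(s) drawn

Start position: (0, 0)
Final position: (2.268, 14.321)
Distance = 14.5; >= 1e-6 -> NOT closed

Answer: no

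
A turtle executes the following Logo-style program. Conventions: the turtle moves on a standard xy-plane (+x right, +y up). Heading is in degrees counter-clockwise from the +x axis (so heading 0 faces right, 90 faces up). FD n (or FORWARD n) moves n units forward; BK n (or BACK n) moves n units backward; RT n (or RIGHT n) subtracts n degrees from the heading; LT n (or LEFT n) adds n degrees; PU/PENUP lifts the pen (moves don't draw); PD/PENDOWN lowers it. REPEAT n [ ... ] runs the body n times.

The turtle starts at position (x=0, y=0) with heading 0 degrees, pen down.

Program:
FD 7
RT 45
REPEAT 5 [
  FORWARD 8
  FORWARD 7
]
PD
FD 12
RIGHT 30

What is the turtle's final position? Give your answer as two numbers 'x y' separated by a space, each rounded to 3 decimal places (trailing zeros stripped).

Executing turtle program step by step:
Start: pos=(0,0), heading=0, pen down
FD 7: (0,0) -> (7,0) [heading=0, draw]
RT 45: heading 0 -> 315
REPEAT 5 [
  -- iteration 1/5 --
  FD 8: (7,0) -> (12.657,-5.657) [heading=315, draw]
  FD 7: (12.657,-5.657) -> (17.607,-10.607) [heading=315, draw]
  -- iteration 2/5 --
  FD 8: (17.607,-10.607) -> (23.263,-16.263) [heading=315, draw]
  FD 7: (23.263,-16.263) -> (28.213,-21.213) [heading=315, draw]
  -- iteration 3/5 --
  FD 8: (28.213,-21.213) -> (33.87,-26.87) [heading=315, draw]
  FD 7: (33.87,-26.87) -> (38.82,-31.82) [heading=315, draw]
  -- iteration 4/5 --
  FD 8: (38.82,-31.82) -> (44.477,-37.477) [heading=315, draw]
  FD 7: (44.477,-37.477) -> (49.426,-42.426) [heading=315, draw]
  -- iteration 5/5 --
  FD 8: (49.426,-42.426) -> (55.083,-48.083) [heading=315, draw]
  FD 7: (55.083,-48.083) -> (60.033,-53.033) [heading=315, draw]
]
PD: pen down
FD 12: (60.033,-53.033) -> (68.518,-61.518) [heading=315, draw]
RT 30: heading 315 -> 285
Final: pos=(68.518,-61.518), heading=285, 12 segment(s) drawn

Answer: 68.518 -61.518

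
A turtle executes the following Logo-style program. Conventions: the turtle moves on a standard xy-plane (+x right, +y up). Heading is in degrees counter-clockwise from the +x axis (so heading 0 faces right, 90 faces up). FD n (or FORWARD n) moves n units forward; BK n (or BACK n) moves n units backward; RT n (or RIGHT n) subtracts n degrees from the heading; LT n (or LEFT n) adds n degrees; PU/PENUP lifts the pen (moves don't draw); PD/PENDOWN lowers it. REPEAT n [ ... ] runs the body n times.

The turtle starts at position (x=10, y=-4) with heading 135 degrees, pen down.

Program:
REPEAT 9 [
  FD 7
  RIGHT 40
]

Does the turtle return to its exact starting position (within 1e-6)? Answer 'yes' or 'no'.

Answer: yes

Derivation:
Executing turtle program step by step:
Start: pos=(10,-4), heading=135, pen down
REPEAT 9 [
  -- iteration 1/9 --
  FD 7: (10,-4) -> (5.05,0.95) [heading=135, draw]
  RT 40: heading 135 -> 95
  -- iteration 2/9 --
  FD 7: (5.05,0.95) -> (4.44,7.923) [heading=95, draw]
  RT 40: heading 95 -> 55
  -- iteration 3/9 --
  FD 7: (4.44,7.923) -> (8.455,13.657) [heading=55, draw]
  RT 40: heading 55 -> 15
  -- iteration 4/9 --
  FD 7: (8.455,13.657) -> (15.217,15.469) [heading=15, draw]
  RT 40: heading 15 -> 335
  -- iteration 5/9 --
  FD 7: (15.217,15.469) -> (21.561,12.511) [heading=335, draw]
  RT 40: heading 335 -> 295
  -- iteration 6/9 --
  FD 7: (21.561,12.511) -> (24.519,6.166) [heading=295, draw]
  RT 40: heading 295 -> 255
  -- iteration 7/9 --
  FD 7: (24.519,6.166) -> (22.707,-0.595) [heading=255, draw]
  RT 40: heading 255 -> 215
  -- iteration 8/9 --
  FD 7: (22.707,-0.595) -> (16.973,-4.61) [heading=215, draw]
  RT 40: heading 215 -> 175
  -- iteration 9/9 --
  FD 7: (16.973,-4.61) -> (10,-4) [heading=175, draw]
  RT 40: heading 175 -> 135
]
Final: pos=(10,-4), heading=135, 9 segment(s) drawn

Start position: (10, -4)
Final position: (10, -4)
Distance = 0; < 1e-6 -> CLOSED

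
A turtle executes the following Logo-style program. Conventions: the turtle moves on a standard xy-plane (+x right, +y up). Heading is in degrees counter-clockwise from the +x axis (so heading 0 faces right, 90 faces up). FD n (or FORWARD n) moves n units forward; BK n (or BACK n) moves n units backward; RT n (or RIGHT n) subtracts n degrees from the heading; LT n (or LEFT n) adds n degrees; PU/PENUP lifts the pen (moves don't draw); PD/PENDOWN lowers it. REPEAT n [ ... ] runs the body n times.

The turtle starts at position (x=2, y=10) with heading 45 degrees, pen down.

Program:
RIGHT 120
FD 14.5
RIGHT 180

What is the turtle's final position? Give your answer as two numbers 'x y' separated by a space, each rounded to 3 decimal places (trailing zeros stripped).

Executing turtle program step by step:
Start: pos=(2,10), heading=45, pen down
RT 120: heading 45 -> 285
FD 14.5: (2,10) -> (5.753,-4.006) [heading=285, draw]
RT 180: heading 285 -> 105
Final: pos=(5.753,-4.006), heading=105, 1 segment(s) drawn

Answer: 5.753 -4.006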